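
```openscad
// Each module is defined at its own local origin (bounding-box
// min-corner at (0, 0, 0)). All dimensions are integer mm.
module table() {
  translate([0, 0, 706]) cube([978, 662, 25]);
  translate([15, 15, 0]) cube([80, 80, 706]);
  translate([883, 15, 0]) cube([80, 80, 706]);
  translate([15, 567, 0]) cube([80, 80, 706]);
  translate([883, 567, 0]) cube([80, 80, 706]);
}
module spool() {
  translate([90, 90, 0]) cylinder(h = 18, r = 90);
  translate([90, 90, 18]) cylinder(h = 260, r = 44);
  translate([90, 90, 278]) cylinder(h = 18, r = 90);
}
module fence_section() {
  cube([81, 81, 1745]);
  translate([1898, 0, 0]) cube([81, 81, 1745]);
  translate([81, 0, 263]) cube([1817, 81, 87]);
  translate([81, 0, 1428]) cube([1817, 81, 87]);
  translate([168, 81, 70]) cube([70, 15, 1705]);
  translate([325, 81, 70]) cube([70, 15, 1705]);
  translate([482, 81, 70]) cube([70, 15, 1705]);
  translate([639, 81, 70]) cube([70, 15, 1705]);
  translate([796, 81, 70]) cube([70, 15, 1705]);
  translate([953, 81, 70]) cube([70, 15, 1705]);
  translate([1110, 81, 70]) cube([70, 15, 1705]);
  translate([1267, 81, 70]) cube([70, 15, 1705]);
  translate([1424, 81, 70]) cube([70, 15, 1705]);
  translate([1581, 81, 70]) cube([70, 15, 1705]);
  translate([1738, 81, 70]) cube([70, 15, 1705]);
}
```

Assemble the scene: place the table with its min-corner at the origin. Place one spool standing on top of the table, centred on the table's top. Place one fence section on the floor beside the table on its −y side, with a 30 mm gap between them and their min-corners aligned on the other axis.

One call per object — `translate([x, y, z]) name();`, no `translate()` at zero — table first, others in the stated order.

table();
translate([399, 241, 731]) spool();
translate([0, -126, 0]) fence_section();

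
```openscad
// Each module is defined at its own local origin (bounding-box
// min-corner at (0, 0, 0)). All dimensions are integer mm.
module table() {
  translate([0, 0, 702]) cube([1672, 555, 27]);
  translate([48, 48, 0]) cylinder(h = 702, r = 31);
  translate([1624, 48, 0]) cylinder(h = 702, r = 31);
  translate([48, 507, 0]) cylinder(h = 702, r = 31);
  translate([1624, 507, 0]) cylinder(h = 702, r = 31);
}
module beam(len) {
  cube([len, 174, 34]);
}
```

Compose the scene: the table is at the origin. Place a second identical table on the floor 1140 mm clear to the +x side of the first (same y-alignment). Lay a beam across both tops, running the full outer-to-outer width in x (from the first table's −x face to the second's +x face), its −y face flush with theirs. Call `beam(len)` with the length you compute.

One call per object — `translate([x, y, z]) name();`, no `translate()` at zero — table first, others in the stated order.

table();
translate([2812, 0, 0]) table();
translate([0, 0, 729]) beam(4484);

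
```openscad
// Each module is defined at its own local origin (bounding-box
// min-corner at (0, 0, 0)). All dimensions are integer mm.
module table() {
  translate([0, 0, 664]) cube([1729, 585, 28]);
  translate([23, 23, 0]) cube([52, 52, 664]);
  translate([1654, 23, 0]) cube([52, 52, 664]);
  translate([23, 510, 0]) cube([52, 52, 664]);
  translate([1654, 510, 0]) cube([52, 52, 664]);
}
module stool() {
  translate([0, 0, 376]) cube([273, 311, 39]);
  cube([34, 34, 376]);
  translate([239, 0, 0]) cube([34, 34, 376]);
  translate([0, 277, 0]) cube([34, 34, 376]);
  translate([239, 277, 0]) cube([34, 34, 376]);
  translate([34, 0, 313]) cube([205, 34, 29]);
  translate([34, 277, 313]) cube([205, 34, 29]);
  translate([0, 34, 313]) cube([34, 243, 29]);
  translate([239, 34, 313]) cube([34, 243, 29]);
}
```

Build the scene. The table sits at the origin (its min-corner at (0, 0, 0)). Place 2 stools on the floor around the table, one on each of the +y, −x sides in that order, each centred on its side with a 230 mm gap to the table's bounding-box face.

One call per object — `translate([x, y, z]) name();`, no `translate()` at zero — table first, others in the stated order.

table();
translate([728, 815, 0]) stool();
translate([-503, 137, 0]) stool();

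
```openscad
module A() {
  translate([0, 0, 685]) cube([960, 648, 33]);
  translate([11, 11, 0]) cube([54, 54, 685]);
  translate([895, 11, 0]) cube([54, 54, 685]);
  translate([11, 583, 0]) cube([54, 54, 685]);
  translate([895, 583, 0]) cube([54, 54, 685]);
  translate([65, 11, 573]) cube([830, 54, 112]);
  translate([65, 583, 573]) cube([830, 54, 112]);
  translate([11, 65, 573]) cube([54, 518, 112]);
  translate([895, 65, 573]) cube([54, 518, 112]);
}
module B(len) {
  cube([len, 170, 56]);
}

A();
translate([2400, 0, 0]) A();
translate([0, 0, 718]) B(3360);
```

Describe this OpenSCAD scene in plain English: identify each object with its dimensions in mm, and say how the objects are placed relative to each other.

A is a table with a 960×648 mm rectangular top, 33 mm thick, top surface at z = 718 mm, supported by four 54×54 mm square legs, each inset 11 mm from the nearest pair of top edges, running from the floor. Four apron rails, 54 mm thick and 112 mm tall, run between adjacent legs with their top edges flush with the underside of the top and their outer faces flush with the legs' outer faces.

B is a rectangular beam 3360 mm long (x), 170 mm deep (y), 56 mm thick (z).

The beam spans the tops of two tables placed 1440 mm apart, resting at z = 718 mm.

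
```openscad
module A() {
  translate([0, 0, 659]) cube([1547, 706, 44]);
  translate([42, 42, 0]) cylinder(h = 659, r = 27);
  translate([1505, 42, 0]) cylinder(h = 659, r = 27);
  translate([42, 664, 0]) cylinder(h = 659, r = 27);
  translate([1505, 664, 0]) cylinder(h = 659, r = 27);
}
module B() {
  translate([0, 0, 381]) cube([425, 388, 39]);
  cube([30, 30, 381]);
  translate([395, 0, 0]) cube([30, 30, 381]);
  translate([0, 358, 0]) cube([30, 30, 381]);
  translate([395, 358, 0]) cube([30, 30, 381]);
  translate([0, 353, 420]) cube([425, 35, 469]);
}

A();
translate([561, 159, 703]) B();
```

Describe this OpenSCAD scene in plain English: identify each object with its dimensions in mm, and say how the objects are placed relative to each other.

A is a rectangular dining table. The top is 1547×706×44 mm with its upper surface at z = 703 mm. It stands on four round legs of 54 mm diameter, each leg's bounding box inset 15 mm from the nearest pair of top edges, running from the floor to the underside of the top.

B is a chair: 425×388 mm seat, 39 mm thick, top at z = 420 mm, on four 30 mm square corner legs flush with the seat edges. A 35 mm thick backrest slab spans the full seat width, extending 469 mm above the seat top, its back face flush with the seat's +y edge.

The chair is on top of the table, centred.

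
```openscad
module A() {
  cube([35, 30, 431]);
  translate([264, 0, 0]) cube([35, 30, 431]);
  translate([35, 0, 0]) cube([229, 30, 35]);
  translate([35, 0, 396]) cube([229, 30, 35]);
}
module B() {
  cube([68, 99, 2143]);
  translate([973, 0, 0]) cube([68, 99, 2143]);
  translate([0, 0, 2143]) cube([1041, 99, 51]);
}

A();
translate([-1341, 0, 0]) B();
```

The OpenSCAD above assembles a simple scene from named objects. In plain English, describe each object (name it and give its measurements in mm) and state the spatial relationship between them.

A is a rectangular picture frame lying in the x–z plane (depth along y). The opening is 229 mm wide (x) by 361 mm tall (z), surrounded by a border 35 mm wide on all four sides. The frame is 30 mm deep and is made of two full-height vertical stiles with two horizontal rails fitted between them.

B is a door frame. The clear opening is 905 mm wide and 2143 mm high. Two 68 mm wide jambs, 99 mm deep, stand either side of the opening from the floor to the top of the opening. A 51 mm thick head sits across the top of both jambs, spanning the full outside width of the frame.

The door frame is on the floor beside the picture frame on its −x side.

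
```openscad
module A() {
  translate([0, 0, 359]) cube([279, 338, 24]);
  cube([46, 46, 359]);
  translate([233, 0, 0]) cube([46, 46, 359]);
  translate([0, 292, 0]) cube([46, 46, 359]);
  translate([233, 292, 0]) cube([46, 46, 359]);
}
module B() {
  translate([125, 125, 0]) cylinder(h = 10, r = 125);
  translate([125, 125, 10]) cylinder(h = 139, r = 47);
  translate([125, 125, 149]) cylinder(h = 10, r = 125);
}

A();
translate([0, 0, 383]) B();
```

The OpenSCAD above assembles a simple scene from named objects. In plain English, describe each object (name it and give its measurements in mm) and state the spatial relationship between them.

A is a four-legged stool. The seat is 279×338 mm, 24 mm thick, top at z = 383 mm. It stands on four square legs, each 46×46 mm in cross-section, from z = 0 to the seat underside, each flush with a corner of the seat.

B is a spool: two coaxial disc flanges of radius 125 mm and thickness 10 mm, joined by a core cylinder of radius 47 mm and height 139 mm. The lower flange rests on z = 0 and the three cylinders share a vertical axis.

The spool is on top of the stool.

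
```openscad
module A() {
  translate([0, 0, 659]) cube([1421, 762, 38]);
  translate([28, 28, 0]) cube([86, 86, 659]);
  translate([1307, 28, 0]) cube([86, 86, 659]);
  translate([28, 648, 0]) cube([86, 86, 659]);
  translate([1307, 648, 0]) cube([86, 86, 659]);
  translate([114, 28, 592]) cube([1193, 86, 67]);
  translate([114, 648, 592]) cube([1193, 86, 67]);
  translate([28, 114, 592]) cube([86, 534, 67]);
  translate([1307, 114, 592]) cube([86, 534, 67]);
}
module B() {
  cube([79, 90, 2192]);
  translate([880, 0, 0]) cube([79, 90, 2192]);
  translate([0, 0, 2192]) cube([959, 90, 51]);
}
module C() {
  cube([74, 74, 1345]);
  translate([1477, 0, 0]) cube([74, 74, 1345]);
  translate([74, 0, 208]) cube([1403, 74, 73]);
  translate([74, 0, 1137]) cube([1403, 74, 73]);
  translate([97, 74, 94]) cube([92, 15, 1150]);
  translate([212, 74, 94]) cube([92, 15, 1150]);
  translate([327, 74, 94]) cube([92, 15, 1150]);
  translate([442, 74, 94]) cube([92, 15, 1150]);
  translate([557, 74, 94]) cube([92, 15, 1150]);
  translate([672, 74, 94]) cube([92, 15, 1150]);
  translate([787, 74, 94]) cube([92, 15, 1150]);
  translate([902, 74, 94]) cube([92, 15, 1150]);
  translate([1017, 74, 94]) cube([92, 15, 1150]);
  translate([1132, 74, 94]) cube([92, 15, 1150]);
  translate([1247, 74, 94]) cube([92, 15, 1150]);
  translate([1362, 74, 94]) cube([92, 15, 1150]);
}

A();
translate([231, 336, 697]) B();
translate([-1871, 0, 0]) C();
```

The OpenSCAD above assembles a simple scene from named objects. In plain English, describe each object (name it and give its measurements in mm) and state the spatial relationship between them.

A is a table with a 1421×762 mm rectangular top, 38 mm thick, top surface at z = 697 mm, supported by four 86×86 mm square legs, each inset 28 mm from the nearest pair of top edges, running from the floor. Four apron rails, 86 mm thick and 67 mm tall, run between adjacent legs with their top edges flush with the underside of the top and their outer faces flush with the legs' outer faces.

B is a rectangular door frame: two vertical jambs of 79×90 mm section, 2192 mm tall, with a clear opening 801 mm wide between their inner faces. A header 51 mm tall and 90 mm deep lies on top of the jambs and spans the full outside width.

C is a fence section. Two 74×74 mm posts, 1345 mm tall, stand on the floor with a clear span of 1403 mm between their inner faces. Two horizontal rails of 74×73 mm section span the gap between the posts with their undersides at z = 208 mm and z = 1137 mm, flush with the posts' −y face. 12 pickets, each 92 mm wide, 15 mm thick and 1150 mm tall, are fixed to the +y face of the rails with their bottoms at z = 94 mm, evenly spaced across the span with equal gaps (rounded down to the nearest mm) at the −x end and between each pair — any rounding remainder accumulates at the +x end.

The door frame is on top of the table, centred. The fence section is on the floor beside the table on its −x side.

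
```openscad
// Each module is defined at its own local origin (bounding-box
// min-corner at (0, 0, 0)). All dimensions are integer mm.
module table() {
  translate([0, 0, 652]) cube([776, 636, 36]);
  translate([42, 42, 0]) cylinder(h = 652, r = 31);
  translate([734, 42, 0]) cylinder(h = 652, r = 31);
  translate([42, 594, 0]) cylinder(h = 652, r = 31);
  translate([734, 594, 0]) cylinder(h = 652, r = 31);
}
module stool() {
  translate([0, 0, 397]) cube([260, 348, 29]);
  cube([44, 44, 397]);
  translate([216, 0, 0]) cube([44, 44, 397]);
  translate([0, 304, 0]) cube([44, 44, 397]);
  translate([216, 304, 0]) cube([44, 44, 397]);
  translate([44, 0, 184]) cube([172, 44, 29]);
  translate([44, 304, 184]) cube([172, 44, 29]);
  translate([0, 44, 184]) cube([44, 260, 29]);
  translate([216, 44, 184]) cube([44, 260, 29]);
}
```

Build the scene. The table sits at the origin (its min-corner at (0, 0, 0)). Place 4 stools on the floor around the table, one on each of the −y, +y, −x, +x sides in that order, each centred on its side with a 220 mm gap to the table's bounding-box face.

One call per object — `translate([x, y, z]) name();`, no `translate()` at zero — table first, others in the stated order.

table();
translate([258, -568, 0]) stool();
translate([258, 856, 0]) stool();
translate([-480, 144, 0]) stool();
translate([996, 144, 0]) stool();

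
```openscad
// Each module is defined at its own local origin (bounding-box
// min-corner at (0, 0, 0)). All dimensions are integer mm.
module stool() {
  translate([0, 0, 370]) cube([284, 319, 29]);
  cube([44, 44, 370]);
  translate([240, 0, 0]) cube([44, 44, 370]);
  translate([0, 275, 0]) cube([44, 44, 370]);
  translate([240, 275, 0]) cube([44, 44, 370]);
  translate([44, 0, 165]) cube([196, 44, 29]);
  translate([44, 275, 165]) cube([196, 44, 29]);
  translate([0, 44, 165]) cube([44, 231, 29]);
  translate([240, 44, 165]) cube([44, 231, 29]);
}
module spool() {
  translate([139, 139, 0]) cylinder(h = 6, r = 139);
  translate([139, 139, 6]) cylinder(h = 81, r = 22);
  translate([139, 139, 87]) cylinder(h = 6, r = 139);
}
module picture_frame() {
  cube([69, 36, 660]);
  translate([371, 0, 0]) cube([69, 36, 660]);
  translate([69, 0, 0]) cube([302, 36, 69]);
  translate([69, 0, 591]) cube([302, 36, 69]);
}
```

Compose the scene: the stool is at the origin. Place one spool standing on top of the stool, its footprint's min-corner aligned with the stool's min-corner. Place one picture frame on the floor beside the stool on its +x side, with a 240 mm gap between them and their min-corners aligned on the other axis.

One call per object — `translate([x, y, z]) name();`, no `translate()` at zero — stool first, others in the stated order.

stool();
translate([0, 0, 399]) spool();
translate([524, 0, 0]) picture_frame();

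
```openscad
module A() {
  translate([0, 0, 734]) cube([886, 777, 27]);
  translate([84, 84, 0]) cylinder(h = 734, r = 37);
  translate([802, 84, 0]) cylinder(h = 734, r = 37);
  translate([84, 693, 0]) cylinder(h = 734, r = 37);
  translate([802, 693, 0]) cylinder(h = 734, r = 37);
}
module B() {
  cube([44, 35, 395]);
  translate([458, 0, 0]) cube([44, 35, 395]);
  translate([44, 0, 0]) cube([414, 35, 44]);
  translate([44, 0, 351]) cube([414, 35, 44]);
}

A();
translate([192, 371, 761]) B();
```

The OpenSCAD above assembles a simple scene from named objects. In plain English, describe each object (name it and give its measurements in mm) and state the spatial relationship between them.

A is a rectangular dining table. The top is 886×777×27 mm with its upper surface at z = 761 mm. It stands on four round legs of 74 mm diameter, each leg's bounding box inset 47 mm from the nearest pair of top edges, running from the floor to the underside of the top.

B is a rectangular picture frame lying in the x–z plane (depth along y). The opening is 414 mm wide (x) by 307 mm tall (z), surrounded by a border 44 mm wide on all four sides. The frame is 35 mm deep and is made of two full-height vertical stiles with two horizontal rails fitted between them.

The picture frame is on top of the table, centred.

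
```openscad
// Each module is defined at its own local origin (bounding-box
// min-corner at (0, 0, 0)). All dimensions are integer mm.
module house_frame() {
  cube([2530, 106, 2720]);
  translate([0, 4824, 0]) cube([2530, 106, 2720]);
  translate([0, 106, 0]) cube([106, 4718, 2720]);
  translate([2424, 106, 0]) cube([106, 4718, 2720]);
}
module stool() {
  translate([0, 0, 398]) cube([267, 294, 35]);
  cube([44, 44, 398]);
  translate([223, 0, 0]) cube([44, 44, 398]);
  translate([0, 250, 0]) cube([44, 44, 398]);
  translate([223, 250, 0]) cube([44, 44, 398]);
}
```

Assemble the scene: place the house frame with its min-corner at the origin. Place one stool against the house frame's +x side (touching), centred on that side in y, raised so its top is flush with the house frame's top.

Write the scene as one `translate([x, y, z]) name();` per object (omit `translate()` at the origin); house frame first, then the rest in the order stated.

house_frame();
translate([2530, 2318, 2287]) stool();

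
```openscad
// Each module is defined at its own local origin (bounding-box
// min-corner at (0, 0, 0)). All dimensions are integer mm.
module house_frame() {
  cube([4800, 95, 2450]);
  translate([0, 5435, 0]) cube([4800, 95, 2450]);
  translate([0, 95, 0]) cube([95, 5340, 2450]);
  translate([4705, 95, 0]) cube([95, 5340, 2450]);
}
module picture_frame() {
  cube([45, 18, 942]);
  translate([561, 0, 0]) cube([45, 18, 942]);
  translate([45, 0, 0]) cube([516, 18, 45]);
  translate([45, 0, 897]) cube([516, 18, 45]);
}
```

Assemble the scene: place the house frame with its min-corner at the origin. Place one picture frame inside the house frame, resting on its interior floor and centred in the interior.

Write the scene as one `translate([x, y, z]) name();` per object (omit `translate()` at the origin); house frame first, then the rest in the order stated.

house_frame();
translate([2097, 2756, 0]) picture_frame();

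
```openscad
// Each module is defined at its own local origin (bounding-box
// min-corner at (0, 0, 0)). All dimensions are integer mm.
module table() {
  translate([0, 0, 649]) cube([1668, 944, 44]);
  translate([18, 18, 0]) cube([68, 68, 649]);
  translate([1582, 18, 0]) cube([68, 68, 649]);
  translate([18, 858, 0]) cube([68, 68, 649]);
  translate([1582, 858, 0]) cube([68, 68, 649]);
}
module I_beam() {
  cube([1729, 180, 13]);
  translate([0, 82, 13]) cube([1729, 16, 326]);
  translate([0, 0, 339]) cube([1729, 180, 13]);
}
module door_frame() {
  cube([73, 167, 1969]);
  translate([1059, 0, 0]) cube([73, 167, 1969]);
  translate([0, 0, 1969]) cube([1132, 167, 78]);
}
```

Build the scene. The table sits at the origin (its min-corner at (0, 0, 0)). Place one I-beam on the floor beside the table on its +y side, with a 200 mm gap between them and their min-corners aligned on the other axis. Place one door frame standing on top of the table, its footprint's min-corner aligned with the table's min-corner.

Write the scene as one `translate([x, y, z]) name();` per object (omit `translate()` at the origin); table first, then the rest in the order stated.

table();
translate([0, 1144, 0]) I_beam();
translate([0, 0, 693]) door_frame();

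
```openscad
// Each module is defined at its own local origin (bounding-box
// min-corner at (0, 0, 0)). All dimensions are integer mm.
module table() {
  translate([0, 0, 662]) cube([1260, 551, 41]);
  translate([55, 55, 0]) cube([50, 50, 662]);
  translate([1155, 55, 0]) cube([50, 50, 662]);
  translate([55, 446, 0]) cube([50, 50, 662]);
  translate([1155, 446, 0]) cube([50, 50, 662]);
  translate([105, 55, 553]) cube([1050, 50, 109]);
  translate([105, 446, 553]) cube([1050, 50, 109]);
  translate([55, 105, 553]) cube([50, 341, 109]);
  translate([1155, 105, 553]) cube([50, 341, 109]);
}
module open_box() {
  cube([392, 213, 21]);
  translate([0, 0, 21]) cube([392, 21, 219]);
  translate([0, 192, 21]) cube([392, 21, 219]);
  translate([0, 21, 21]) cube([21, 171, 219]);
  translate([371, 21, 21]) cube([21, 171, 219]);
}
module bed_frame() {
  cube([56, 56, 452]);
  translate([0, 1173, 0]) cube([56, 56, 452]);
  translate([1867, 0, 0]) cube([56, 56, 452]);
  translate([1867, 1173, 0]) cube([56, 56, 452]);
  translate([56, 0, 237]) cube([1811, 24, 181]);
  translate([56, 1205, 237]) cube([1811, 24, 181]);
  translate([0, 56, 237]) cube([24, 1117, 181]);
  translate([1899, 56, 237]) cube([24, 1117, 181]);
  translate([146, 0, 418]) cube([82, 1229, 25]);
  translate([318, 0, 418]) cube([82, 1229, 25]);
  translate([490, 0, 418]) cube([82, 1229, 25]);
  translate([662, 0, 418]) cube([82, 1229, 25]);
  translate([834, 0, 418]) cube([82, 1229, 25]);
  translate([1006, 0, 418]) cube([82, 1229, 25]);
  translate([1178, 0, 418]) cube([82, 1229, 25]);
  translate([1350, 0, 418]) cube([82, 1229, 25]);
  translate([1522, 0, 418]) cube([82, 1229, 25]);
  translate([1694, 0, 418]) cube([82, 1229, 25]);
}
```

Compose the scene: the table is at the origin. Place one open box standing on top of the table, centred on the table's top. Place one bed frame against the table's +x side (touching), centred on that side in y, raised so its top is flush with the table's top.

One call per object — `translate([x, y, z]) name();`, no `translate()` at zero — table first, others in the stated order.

table();
translate([434, 169, 703]) open_box();
translate([1260, -339, 251]) bed_frame();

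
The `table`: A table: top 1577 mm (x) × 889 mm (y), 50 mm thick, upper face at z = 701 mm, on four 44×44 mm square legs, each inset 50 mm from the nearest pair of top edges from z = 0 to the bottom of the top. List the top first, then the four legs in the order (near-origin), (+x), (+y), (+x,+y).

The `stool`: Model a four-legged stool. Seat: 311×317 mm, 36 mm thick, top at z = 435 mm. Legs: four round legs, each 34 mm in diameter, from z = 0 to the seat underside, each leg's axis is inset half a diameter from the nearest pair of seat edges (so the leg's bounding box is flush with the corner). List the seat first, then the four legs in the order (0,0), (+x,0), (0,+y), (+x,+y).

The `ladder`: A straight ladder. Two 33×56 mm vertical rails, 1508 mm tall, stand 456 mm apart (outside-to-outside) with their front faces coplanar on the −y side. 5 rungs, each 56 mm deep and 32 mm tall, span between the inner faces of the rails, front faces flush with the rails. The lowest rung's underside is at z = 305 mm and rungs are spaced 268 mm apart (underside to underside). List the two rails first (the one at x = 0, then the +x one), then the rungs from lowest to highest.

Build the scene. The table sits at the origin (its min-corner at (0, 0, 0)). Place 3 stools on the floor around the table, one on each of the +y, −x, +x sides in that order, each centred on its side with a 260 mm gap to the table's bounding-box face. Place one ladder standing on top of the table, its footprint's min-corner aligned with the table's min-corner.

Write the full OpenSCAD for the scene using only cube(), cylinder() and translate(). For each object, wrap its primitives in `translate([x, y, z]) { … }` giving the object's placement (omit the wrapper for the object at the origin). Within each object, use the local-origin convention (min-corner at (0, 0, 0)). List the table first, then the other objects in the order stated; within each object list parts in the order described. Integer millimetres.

translate([0, 0, 651]) cube([1577, 889, 50]);
translate([50, 50, 0]) cube([44, 44, 651]);
translate([1483, 50, 0]) cube([44, 44, 651]);
translate([50, 795, 0]) cube([44, 44, 651]);
translate([1483, 795, 0]) cube([44, 44, 651]);
translate([633, 1149, 0]) {
  translate([0, 0, 399]) cube([311, 317, 36]);
  translate([17, 17, 0]) cylinder(h = 399, r = 17);
  translate([294, 17, 0]) cylinder(h = 399, r = 17);
  translate([17, 300, 0]) cylinder(h = 399, r = 17);
  translate([294, 300, 0]) cylinder(h = 399, r = 17);
}
translate([-571, 286, 0]) {
  translate([0, 0, 399]) cube([311, 317, 36]);
  translate([17, 17, 0]) cylinder(h = 399, r = 17);
  translate([294, 17, 0]) cylinder(h = 399, r = 17);
  translate([17, 300, 0]) cylinder(h = 399, r = 17);
  translate([294, 300, 0]) cylinder(h = 399, r = 17);
}
translate([1837, 286, 0]) {
  translate([0, 0, 399]) cube([311, 317, 36]);
  translate([17, 17, 0]) cylinder(h = 399, r = 17);
  translate([294, 17, 0]) cylinder(h = 399, r = 17);
  translate([17, 300, 0]) cylinder(h = 399, r = 17);
  translate([294, 300, 0]) cylinder(h = 399, r = 17);
}
translate([0, 0, 701]) {
  cube([33, 56, 1508]);
  translate([423, 0, 0]) cube([33, 56, 1508]);
  translate([33, 0, 305]) cube([390, 56, 32]);
  translate([33, 0, 573]) cube([390, 56, 32]);
  translate([33, 0, 841]) cube([390, 56, 32]);
  translate([33, 0, 1109]) cube([390, 56, 32]);
  translate([33, 0, 1377]) cube([390, 56, 32]);
}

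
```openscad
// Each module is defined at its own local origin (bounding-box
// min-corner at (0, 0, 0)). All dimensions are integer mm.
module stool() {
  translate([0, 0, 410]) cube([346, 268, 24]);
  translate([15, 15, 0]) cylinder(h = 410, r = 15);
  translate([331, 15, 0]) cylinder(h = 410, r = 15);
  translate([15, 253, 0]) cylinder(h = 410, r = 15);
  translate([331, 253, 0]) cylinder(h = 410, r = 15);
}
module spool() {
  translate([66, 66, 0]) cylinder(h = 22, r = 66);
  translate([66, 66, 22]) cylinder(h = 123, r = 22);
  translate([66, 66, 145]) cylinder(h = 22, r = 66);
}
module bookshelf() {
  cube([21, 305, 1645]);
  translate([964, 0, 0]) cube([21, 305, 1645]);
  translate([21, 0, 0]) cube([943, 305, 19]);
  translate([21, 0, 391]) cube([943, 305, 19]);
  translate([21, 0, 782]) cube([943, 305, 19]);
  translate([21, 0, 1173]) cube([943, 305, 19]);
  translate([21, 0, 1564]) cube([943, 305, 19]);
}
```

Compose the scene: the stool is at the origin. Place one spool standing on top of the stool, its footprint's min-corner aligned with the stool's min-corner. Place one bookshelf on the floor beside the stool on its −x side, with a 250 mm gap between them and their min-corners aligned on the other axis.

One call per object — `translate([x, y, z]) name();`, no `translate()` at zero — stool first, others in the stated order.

stool();
translate([0, 0, 434]) spool();
translate([-1235, 0, 0]) bookshelf();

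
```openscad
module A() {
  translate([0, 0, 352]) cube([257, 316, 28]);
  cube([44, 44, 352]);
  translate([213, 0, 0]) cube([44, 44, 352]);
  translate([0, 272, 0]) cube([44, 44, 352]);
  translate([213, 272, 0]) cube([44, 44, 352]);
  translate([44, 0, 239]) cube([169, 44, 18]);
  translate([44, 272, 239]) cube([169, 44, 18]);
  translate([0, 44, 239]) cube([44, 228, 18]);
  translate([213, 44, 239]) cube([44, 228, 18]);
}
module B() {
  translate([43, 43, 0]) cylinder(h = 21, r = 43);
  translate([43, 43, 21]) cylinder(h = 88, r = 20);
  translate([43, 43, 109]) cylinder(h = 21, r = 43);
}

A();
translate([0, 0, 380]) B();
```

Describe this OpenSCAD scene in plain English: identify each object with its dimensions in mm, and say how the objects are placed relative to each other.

A is a four-legged stool. The seat is a 257×316×28 mm slab whose top surface is at z = 380 mm; four square legs, each 44×44 mm in cross-section, run from the floor (z = 0) to the underside of the seat, each flush with a corner of the seat. Four stretchers, 44 mm wide and 18 mm tall, connect adjacent legs with their undersides at z = 239 mm, each running between the inner faces of the legs it joins and aligned with the legs' outer faces on the other axis.

B is a spool: two coaxial disc flanges of radius 43 mm and thickness 21 mm, joined by a core cylinder of radius 20 mm and height 88 mm. The lower flange rests on z = 0 and the three cylinders share a vertical axis.

The spool is on top of the stool.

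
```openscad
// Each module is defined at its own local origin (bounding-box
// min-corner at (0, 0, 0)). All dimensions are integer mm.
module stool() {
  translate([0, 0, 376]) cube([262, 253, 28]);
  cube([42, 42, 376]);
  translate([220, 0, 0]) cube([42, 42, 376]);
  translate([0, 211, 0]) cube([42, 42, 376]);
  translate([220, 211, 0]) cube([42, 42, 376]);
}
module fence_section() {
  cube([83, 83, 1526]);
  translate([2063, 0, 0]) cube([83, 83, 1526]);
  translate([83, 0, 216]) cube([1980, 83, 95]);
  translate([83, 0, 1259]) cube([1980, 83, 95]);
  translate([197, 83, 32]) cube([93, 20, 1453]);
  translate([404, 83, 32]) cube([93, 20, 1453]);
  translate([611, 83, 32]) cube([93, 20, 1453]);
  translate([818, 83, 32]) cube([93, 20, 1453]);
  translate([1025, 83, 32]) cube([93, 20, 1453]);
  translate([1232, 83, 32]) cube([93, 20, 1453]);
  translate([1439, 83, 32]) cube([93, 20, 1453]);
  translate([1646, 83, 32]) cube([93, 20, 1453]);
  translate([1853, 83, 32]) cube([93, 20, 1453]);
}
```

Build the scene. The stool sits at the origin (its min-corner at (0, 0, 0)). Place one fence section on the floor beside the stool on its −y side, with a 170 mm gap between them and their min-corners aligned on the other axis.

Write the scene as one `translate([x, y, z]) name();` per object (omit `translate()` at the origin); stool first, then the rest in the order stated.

stool();
translate([0, -273, 0]) fence_section();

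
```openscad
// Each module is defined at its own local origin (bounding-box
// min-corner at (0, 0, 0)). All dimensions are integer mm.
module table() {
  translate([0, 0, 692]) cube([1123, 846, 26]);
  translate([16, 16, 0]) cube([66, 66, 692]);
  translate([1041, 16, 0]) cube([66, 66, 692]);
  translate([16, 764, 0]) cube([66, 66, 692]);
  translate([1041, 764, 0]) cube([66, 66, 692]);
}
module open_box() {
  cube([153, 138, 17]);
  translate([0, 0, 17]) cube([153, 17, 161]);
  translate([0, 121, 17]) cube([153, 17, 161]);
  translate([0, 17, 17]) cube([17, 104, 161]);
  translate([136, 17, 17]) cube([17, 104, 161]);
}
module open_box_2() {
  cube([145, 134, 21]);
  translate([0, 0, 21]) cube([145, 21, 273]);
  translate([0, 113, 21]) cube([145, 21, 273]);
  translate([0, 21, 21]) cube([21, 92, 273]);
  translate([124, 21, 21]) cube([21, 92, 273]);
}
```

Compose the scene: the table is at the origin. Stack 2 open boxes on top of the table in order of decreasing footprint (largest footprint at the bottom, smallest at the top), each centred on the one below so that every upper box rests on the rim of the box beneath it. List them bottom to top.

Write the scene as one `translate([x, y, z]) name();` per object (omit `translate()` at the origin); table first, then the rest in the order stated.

table();
translate([485, 354, 718]) open_box();
translate([489, 356, 896]) open_box_2();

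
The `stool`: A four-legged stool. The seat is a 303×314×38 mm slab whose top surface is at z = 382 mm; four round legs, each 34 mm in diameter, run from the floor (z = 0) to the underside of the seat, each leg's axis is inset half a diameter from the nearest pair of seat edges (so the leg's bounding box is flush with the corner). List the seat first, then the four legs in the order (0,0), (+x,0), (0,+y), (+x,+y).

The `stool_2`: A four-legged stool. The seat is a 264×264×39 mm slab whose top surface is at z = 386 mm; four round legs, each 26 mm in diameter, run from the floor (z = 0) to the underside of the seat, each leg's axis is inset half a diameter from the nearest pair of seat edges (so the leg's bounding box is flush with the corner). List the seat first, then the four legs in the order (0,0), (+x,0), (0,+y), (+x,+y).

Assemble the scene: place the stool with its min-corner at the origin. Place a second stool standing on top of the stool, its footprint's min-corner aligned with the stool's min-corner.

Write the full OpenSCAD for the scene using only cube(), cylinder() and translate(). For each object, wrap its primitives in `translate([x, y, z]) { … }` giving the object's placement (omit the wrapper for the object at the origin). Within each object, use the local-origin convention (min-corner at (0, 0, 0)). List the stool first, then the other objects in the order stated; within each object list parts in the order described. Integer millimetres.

translate([0, 0, 344]) cube([303, 314, 38]);
translate([17, 17, 0]) cylinder(h = 344, r = 17);
translate([286, 17, 0]) cylinder(h = 344, r = 17);
translate([17, 297, 0]) cylinder(h = 344, r = 17);
translate([286, 297, 0]) cylinder(h = 344, r = 17);
translate([0, 0, 382]) {
  translate([0, 0, 347]) cube([264, 264, 39]);
  translate([13, 13, 0]) cylinder(h = 347, r = 13);
  translate([251, 13, 0]) cylinder(h = 347, r = 13);
  translate([13, 251, 0]) cylinder(h = 347, r = 13);
  translate([251, 251, 0]) cylinder(h = 347, r = 13);
}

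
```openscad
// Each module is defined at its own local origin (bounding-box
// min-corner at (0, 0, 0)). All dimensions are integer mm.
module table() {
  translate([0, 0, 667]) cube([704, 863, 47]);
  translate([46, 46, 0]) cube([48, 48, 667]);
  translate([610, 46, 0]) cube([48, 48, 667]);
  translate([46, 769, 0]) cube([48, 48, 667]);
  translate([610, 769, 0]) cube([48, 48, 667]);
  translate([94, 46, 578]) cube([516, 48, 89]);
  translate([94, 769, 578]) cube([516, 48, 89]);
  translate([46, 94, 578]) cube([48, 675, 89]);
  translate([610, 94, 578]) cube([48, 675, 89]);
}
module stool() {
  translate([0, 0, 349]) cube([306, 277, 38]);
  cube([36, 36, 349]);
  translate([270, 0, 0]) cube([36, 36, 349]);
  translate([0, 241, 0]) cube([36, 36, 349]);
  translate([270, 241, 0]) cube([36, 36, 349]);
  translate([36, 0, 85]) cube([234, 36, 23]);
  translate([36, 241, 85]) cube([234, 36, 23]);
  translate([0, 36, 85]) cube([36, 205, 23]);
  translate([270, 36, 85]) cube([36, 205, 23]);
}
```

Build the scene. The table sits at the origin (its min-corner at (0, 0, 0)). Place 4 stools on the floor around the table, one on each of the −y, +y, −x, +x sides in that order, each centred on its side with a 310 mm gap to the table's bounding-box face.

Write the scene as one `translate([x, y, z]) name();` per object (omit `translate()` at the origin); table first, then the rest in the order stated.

table();
translate([199, -587, 0]) stool();
translate([199, 1173, 0]) stool();
translate([-616, 293, 0]) stool();
translate([1014, 293, 0]) stool();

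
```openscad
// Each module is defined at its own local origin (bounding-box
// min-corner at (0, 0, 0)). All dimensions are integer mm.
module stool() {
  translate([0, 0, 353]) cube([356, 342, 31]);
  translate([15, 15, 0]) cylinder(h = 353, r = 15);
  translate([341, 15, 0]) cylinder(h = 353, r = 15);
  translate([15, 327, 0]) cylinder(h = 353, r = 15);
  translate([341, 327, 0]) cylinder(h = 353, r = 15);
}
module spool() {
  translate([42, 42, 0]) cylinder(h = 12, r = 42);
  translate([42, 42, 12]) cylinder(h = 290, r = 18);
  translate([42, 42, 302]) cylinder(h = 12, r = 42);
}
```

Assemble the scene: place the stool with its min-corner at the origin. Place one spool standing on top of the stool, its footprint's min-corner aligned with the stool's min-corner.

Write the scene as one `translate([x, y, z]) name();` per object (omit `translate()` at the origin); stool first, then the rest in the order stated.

stool();
translate([0, 0, 384]) spool();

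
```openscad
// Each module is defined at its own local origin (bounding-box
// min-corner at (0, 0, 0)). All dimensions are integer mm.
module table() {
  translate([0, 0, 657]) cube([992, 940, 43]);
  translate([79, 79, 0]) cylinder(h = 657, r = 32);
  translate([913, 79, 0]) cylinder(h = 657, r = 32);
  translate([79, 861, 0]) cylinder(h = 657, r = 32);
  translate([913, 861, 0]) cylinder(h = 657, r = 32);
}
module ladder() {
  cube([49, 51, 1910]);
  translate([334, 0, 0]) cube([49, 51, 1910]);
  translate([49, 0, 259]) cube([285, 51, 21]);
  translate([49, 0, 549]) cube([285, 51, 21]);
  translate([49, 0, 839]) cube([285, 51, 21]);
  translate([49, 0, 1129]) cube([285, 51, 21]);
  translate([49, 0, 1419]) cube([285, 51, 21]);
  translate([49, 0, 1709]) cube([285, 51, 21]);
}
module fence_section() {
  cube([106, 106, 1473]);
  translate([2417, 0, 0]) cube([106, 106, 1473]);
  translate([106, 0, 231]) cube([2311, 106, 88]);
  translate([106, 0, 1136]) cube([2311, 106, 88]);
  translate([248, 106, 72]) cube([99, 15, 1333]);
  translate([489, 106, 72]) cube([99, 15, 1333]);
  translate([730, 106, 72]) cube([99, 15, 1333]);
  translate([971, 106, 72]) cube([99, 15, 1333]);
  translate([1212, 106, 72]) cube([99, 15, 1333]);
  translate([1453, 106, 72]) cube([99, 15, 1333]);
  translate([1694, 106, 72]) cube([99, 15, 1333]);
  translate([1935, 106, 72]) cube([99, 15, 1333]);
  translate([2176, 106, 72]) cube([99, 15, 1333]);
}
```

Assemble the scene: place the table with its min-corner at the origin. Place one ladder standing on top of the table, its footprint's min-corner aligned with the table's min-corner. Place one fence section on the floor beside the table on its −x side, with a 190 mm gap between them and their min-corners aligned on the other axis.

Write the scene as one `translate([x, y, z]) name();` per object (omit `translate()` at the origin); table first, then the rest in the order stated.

table();
translate([0, 0, 700]) ladder();
translate([-2713, 0, 0]) fence_section();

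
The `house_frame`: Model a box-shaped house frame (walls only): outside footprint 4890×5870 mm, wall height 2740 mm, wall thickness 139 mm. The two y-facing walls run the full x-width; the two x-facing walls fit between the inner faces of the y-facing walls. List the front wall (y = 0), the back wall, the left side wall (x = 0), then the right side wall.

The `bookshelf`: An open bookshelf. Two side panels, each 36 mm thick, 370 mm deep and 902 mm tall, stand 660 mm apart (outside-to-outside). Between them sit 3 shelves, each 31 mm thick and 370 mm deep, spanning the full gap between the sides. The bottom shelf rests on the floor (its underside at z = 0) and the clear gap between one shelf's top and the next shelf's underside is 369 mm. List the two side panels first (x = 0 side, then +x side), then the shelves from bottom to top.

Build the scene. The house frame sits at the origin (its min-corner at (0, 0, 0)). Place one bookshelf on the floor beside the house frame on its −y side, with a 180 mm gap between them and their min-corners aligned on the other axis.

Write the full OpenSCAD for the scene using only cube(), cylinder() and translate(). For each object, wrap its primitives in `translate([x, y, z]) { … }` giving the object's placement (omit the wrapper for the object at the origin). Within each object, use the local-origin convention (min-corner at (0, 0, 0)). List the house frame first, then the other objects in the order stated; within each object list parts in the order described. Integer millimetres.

cube([4890, 139, 2740]);
translate([0, 5731, 0]) cube([4890, 139, 2740]);
translate([0, 139, 0]) cube([139, 5592, 2740]);
translate([4751, 139, 0]) cube([139, 5592, 2740]);
translate([0, -550, 0]) {
  cube([36, 370, 902]);
  translate([624, 0, 0]) cube([36, 370, 902]);
  translate([36, 0, 0]) cube([588, 370, 31]);
  translate([36, 0, 400]) cube([588, 370, 31]);
  translate([36, 0, 800]) cube([588, 370, 31]);
}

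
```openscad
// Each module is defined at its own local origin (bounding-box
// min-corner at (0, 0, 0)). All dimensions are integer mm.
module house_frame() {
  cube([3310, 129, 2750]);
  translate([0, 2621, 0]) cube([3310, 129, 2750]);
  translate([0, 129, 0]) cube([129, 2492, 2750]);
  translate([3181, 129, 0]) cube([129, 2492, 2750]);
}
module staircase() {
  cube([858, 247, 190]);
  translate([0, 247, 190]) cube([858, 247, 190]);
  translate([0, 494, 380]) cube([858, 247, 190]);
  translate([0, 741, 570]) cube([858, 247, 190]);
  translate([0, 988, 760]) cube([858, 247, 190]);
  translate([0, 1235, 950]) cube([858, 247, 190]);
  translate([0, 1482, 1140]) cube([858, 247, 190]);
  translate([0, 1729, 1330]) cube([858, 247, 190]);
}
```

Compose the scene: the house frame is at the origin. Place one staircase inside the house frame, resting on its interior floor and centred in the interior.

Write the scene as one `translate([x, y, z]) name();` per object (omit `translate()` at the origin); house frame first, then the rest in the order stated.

house_frame();
translate([1226, 387, 0]) staircase();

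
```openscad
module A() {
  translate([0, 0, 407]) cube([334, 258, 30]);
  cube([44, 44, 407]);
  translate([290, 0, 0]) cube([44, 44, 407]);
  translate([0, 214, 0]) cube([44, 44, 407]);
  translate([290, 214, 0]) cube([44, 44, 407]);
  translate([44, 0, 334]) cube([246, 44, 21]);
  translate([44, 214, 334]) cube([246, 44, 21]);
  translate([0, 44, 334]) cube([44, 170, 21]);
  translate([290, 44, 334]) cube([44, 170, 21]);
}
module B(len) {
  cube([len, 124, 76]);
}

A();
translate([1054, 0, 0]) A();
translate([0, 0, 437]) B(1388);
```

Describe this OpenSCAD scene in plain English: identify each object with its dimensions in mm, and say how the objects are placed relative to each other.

A is a four-legged stool. The seat is a 334×258×30 mm slab whose top surface is at z = 437 mm; four square legs, each 44×44 mm in cross-section, run from the floor (z = 0) to the underside of the seat, each flush with a corner of the seat. Four stretchers, 44 mm wide and 21 mm tall, connect adjacent legs with their undersides at z = 334 mm, each running between the inner faces of the legs it joins and aligned with the legs' outer faces on the other axis.

B is a rectangular beam 1388 mm long (x), 124 mm deep (y), 76 mm thick (z).

The beam spans the tops of two stools placed 720 mm apart, resting at z = 437 mm.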